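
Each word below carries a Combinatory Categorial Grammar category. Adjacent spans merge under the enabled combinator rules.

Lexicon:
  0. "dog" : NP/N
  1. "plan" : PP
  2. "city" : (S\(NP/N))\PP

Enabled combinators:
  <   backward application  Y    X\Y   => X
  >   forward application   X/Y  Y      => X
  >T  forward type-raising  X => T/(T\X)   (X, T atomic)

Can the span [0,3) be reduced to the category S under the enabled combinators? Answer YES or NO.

[0,3] S   <
  [0,1] "dog" : NP/N
  [1,3] S\(NP/N)   <
    [1,2] "plan" : PP
    [2,3] "city" : (S\(NP/N))\PP

YES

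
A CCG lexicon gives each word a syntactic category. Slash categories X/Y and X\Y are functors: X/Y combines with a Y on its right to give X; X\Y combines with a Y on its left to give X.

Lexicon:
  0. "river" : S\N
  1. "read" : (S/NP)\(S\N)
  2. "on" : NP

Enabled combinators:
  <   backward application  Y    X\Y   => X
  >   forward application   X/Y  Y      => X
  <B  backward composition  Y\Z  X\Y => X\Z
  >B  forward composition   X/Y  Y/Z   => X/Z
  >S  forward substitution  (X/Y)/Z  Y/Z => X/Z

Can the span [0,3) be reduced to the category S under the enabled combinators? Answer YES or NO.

[0,3] S   >
  [0,2] S/NP   <
    [0,1] "river" : S\N
    [1,2] "read" : (S/NP)\(S\N)
  [2,3] "on" : NP

YES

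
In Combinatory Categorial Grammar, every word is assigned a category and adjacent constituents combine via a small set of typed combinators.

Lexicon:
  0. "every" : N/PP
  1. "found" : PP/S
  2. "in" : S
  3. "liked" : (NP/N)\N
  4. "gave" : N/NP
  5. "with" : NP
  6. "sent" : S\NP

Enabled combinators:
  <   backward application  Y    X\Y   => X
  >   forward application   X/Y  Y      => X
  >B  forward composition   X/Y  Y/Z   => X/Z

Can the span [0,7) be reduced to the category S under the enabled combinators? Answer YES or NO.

YES

[0,7] S   <
  [0,6] NP   >
    [0,4] NP/N   <
      [0,3] N   >
        [0,1] "every" : N/PP
        [1,3] PP   >
          [1,2] "found" : PP/S
          [2,3] "in" : S
      [3,4] "liked" : (NP/N)\N
    [4,6] N   >
      [4,5] "gave" : N/NP
      [5,6] "with" : NP
  [6,7] "sent" : S\NP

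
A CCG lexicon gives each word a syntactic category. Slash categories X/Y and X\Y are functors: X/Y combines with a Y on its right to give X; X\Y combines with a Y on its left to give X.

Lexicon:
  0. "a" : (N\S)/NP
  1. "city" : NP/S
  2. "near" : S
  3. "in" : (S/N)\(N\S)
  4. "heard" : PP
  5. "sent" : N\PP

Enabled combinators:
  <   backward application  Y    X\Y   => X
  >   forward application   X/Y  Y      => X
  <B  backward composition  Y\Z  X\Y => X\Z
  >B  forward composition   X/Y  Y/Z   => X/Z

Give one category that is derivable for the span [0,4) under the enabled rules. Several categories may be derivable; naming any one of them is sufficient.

S/N

[0,6] S   >
  [0,4] S/N   <
    [0,3] N\S   >
      [0,1] "a" : (N\S)/NP
      [1,3] NP   >
        [1,2] "city" : NP/S
        [2,3] "near" : S
    [3,4] "in" : (S/N)\(N\S)
  [4,6] N   <
    [4,5] "heard" : PP
    [5,6] "sent" : N\PP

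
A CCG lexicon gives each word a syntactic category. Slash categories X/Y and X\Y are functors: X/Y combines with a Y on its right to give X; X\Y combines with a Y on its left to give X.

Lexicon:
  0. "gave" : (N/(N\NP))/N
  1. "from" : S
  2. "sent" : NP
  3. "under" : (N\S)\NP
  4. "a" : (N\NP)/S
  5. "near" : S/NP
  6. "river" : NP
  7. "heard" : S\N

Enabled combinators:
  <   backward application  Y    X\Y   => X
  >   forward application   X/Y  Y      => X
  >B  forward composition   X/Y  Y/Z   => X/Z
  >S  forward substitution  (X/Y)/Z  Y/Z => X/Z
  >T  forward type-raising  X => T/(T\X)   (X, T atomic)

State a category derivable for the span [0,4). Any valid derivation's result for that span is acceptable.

N/(N\NP)

[0,8] S   <
  [0,7] N   >
    [0,4] N/(N\NP)   >
      [0,1] "gave" : (N/(N\NP))/N
      [1,4] N   <
        [1,2] "from" : S
        [2,4] N\S   <
          [2,3] "sent" : NP
          [3,4] "under" : (N\S)\NP
    [4,7] N\NP   >
      [4,5] "a" : (N\NP)/S
      [5,7] S   >
        [5,6] "near" : S/NP
        [6,7] "river" : NP
  [7,8] "heard" : S\N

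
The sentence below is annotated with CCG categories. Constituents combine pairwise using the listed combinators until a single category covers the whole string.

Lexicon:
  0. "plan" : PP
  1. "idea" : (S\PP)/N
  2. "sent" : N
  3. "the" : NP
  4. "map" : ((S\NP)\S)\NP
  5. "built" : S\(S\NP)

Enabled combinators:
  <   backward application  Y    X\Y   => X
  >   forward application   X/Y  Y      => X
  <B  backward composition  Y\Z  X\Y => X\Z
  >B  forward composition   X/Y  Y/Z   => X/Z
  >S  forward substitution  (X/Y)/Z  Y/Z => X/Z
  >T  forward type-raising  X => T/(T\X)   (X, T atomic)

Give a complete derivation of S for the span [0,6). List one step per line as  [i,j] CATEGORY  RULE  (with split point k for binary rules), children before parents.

[0,6] S   <
  [0,5] S\NP   <
    [0,3] S   <
      [0,1] "plan" : PP
      [1,3] S\PP   >
        [1,2] "idea" : (S\PP)/N
        [2,3] "sent" : N
    [3,5] (S\NP)\S   <
      [3,4] "the" : NP
      [4,5] "map" : ((S\NP)\S)\NP
  [5,6] "built" : S\(S\NP)

[0,1] PP  lex  "plan"
[1,2] (S\PP)/N  lex  "idea"
[2,3] N  lex  "sent"
[1,3] S\PP  >  k=2
[0,3] S  <  k=1
[3,4] NP  lex  "the"
[4,5] ((S\NP)\S)\NP  lex  "map"
[3,5] (S\NP)\S  <  k=4
[0,5] S\NP  <  k=3
[5,6] S\(S\NP)  lex  "built"
[0,6] S  <  k=5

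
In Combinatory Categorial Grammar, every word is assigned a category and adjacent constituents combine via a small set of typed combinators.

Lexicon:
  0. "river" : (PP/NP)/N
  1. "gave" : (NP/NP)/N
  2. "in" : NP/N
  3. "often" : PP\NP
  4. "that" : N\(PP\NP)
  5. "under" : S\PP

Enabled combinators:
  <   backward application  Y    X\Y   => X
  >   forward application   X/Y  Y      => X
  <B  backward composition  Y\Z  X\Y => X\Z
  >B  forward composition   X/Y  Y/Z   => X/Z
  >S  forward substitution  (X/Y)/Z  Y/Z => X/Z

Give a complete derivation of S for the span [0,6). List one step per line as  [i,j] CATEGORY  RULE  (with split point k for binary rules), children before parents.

[0,1] (PP/NP)/N  lex  "river"
[1,2] (NP/NP)/N  lex  "gave"
[2,3] NP/N  lex  "in"
[1,3] NP/N  >S  k=2
[0,3] PP/N  >S  k=1
[3,4] PP\NP  lex  "often"
[4,5] N\(PP\NP)  lex  "that"
[3,5] N  <  k=4
[0,5] PP  >  k=3
[5,6] S\PP  lex  "under"
[0,6] S  <  k=5

[0,6] S   <
  [0,5] PP   >
    [0,3] PP/N   >S
      [0,1] "river" : (PP/NP)/N
      [1,3] NP/N   >S
        [1,2] "gave" : (NP/NP)/N
        [2,3] "in" : NP/N
    [3,5] N   <
      [3,4] "often" : PP\NP
      [4,5] "that" : N\(PP\NP)
  [5,6] "under" : S\PP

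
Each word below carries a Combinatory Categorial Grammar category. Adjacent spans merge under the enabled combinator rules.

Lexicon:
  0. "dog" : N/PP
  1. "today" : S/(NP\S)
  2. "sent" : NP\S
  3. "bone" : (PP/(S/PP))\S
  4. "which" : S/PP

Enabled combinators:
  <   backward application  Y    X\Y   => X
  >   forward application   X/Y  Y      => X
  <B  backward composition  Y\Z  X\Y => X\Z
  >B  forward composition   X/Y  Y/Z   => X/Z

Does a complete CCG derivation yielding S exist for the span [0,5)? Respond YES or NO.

N/PP S/(NP\S) NP\S (PP/(S/PP))\S S/PP
CKY chart[0,5] = {N}; S ∉ chart

NO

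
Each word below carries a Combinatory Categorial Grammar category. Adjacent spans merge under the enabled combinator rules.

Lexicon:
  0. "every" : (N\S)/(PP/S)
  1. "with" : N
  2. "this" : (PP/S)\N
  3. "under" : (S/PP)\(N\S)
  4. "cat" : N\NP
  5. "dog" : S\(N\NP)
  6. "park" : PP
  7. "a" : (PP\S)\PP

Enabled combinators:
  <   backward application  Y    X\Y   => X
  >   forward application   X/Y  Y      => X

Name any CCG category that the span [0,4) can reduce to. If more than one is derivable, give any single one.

S/PP

[0,8] S   >
  [0,4] S/PP   <
    [0,3] N\S   >
      [0,1] "every" : (N\S)/(PP/S)
      [1,3] PP/S   <
        [1,2] "with" : N
        [2,3] "this" : (PP/S)\N
    [3,4] "under" : (S/PP)\(N\S)
  [4,8] PP   <
    [4,6] S   <
      [4,5] "cat" : N\NP
      [5,6] "dog" : S\(N\NP)
    [6,8] PP\S   <
      [6,7] "park" : PP
      [7,8] "a" : (PP\S)\PP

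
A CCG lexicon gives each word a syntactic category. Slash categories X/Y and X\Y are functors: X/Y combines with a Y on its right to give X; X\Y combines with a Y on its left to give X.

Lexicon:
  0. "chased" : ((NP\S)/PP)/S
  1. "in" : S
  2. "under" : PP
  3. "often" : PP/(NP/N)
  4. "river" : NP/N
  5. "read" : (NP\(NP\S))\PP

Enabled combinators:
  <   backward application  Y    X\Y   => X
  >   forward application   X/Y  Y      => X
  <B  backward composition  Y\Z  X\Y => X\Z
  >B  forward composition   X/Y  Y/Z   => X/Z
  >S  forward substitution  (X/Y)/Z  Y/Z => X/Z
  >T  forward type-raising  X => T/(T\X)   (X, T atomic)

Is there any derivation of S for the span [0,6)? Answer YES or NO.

NO

((NP\S)/PP)/S S PP PP/(NP/N) NP/N (NP\(NP\S))\PP
CKY chart[0,6] = {N/(N\NP), NP, NP/(NP\NP), PP/(PP\NP), S/(S\NP)}; S ∉ chart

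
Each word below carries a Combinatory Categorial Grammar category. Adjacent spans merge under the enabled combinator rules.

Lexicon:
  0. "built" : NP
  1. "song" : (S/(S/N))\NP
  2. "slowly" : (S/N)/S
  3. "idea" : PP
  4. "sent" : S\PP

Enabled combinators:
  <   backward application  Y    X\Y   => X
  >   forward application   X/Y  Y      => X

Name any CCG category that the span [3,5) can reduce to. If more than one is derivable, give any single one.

S

[0,5] S   >
  [0,2] S/(S/N)   <
    [0,1] "built" : NP
    [1,2] "song" : (S/(S/N))\NP
  [2,5] S/N   >
    [2,3] "slowly" : (S/N)/S
    [3,5] S   <
      [3,4] "idea" : PP
      [4,5] "sent" : S\PP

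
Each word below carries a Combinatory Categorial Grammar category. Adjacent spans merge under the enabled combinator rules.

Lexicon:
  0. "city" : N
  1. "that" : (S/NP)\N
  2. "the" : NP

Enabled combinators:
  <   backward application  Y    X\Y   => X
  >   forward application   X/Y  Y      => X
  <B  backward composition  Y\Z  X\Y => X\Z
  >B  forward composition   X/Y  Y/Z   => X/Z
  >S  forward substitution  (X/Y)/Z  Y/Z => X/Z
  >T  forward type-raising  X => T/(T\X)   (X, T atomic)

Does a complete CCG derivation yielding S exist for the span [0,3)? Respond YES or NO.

[0,3] S   >
  [0,2] S/NP   <
    [0,1] "city" : N
    [1,2] "that" : (S/NP)\N
  [2,3] "the" : NP

YES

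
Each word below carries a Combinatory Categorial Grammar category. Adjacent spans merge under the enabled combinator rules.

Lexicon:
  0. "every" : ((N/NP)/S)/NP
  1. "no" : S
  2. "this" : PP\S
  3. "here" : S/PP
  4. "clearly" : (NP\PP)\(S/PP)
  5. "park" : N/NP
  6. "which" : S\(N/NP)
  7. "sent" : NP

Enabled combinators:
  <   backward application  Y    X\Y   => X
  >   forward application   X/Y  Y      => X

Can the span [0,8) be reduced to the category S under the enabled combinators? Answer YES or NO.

NO

((N/NP)/S)/NP S PP\S S/PP (NP\PP)\(S/PP) N/NP S\(N/NP) NP
CKY chart[0,8] = {N}; S ∉ chart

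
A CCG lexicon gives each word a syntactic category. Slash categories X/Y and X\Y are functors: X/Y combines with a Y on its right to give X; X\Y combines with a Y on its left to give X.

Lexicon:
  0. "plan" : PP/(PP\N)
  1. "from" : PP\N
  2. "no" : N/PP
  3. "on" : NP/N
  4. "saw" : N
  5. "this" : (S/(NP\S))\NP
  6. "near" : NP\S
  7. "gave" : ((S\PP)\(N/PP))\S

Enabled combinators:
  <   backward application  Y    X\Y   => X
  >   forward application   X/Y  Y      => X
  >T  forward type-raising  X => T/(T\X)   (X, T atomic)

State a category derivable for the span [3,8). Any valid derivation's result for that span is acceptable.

[0,8] S   <
  [0,2] PP   >
    [0,1] "plan" : PP/(PP\N)
    [1,2] "from" : PP\N
  [2,8] S\PP   <
    [2,3] "no" : N/PP
    [3,8] (S\PP)\(N/PP)   <
      [3,7] S   >
        [3,6] S/(NP\S)   <
          [3,5] NP   >
            [3,4] "on" : NP/N
            [4,5] "saw" : N
          [5,6] "this" : (S/(NP\S))\NP
        [6,7] "near" : NP\S
      [7,8] "gave" : ((S\PP)\(N/PP))\S

(S\PP)\(N/PP)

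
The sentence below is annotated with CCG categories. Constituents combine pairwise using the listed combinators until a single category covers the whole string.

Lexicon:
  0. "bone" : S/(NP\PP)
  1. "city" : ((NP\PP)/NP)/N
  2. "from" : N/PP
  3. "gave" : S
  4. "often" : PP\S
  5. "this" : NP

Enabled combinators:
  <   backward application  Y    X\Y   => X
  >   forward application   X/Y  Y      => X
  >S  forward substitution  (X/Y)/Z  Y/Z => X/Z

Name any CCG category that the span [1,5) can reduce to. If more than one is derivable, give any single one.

[0,6] S   >
  [0,1] "bone" : S/(NP\PP)
  [1,6] NP\PP   >
    [1,5] (NP\PP)/NP   >
      [1,2] "city" : ((NP\PP)/NP)/N
      [2,5] N   >
        [2,3] "from" : N/PP
        [3,5] PP   <
          [3,4] "gave" : S
          [4,5] "often" : PP\S
    [5,6] "this" : NP

(NP\PP)/NP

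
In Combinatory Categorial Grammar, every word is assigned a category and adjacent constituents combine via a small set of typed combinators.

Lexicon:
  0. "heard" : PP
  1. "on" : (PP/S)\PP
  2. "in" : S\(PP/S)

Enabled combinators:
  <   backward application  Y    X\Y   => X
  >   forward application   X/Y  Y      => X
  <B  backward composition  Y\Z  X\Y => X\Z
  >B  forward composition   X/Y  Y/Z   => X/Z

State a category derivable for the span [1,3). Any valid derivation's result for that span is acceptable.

[0,3] S   <
  [0,1] "heard" : PP
  [1,3] S\PP   <B
    [1,2] "on" : (PP/S)\PP
    [2,3] "in" : S\(PP/S)

S\PP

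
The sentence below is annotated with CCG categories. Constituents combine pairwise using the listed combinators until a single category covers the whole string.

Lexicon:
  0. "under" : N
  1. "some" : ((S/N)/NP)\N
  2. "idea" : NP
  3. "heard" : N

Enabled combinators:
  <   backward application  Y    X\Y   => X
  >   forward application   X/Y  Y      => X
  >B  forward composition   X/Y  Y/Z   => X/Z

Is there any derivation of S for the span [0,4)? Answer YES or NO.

[0,4] S   >
  [0,3] S/N   >
    [0,2] (S/N)/NP   <
      [0,1] "under" : N
      [1,2] "some" : ((S/N)/NP)\N
    [2,3] "idea" : NP
  [3,4] "heard" : N

YES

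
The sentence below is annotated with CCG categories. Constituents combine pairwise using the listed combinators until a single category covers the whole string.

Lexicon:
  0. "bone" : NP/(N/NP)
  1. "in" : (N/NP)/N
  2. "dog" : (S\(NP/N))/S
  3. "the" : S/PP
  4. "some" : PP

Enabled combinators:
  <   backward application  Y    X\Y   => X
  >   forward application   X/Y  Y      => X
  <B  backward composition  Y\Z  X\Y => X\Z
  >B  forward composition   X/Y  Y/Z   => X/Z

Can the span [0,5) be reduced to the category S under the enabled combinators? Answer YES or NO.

[0,5] S   <
  [0,2] NP/N   >B
    [0,1] "bone" : NP/(N/NP)
    [1,2] "in" : (N/NP)/N
  [2,5] S\(NP/N)   >
    [2,3] "dog" : (S\(NP/N))/S
    [3,5] S   >
      [3,4] "the" : S/PP
      [4,5] "some" : PP

YES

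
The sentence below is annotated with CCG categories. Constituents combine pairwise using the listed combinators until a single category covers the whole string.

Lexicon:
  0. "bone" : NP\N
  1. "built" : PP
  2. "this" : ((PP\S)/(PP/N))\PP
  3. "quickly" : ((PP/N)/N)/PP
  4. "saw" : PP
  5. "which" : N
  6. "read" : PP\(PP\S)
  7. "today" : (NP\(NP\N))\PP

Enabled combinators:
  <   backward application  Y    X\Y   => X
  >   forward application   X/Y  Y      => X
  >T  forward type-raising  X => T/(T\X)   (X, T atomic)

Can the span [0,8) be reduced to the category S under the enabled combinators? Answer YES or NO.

NO

NP\N PP ((PP\S)/(PP/N))\PP ((PP/N)/N)/PP PP N PP\(PP\S) (NP\(NP\N))\PP
CKY chart[0,8] = {N/(N\NP), NP, NP/(NP\NP), PP/(PP\NP), S/(S\NP)}; S ∉ chart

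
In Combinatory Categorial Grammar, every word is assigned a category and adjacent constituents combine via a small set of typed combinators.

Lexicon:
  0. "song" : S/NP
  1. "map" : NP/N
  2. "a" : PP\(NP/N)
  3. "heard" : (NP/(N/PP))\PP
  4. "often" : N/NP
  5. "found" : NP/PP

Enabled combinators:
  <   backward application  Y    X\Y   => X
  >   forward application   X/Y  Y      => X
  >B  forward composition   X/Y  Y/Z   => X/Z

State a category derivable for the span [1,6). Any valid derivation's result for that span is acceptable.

[0,6] S   >
  [0,1] "song" : S/NP
  [1,6] NP   >
    [1,4] NP/(N/PP)   <
      [1,3] PP   <
        [1,2] "map" : NP/N
        [2,3] "a" : PP\(NP/N)
      [3,4] "heard" : (NP/(N/PP))\PP
    [4,6] N/PP   >B
      [4,5] "often" : N/NP
      [5,6] "found" : NP/PP

NP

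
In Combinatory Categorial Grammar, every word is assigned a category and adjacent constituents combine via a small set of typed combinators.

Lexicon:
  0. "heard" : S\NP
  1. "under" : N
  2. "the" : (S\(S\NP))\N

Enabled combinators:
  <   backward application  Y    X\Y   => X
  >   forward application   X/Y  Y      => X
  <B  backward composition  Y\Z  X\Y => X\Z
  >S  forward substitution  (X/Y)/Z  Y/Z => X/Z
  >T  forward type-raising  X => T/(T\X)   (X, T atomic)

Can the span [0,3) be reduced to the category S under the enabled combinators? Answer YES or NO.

YES

[0,3] S   <
  [0,1] "heard" : S\NP
  [1,3] S\(S\NP)   <
    [1,2] "under" : N
    [2,3] "the" : (S\(S\NP))\N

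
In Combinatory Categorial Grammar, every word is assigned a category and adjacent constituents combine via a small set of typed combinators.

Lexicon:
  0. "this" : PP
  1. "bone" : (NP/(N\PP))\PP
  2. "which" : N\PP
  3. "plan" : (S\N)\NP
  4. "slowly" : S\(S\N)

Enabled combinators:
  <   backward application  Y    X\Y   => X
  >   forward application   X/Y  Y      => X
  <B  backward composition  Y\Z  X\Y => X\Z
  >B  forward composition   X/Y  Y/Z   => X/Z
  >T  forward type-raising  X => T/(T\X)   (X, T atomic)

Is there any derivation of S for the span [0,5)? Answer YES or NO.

[0,5] S   <
  [0,4] S\N   <
    [0,3] NP   >
      [0,2] NP/(N\PP)   <
        [0,1] "this" : PP
        [1,2] "bone" : (NP/(N\PP))\PP
      [2,3] "which" : N\PP
    [3,4] "plan" : (S\N)\NP
  [4,5] "slowly" : S\(S\N)

YES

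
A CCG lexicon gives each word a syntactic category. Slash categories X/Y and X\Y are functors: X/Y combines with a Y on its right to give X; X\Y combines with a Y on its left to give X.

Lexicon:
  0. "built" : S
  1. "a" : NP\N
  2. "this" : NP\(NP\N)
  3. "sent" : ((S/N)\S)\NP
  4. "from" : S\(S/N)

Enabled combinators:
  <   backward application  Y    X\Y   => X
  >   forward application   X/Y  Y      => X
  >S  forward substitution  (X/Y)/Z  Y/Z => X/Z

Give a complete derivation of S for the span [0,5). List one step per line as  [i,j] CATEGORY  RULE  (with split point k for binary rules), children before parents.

[0,5] S   <
  [0,4] S/N   <
    [0,1] "built" : S
    [1,4] (S/N)\S   <
      [1,3] NP   <
        [1,2] "a" : NP\N
        [2,3] "this" : NP\(NP\N)
      [3,4] "sent" : ((S/N)\S)\NP
  [4,5] "from" : S\(S/N)

[0,1] S  lex  "built"
[1,2] NP\N  lex  "a"
[2,3] NP\(NP\N)  lex  "this"
[1,3] NP  <  k=2
[3,4] ((S/N)\S)\NP  lex  "sent"
[1,4] (S/N)\S  <  k=3
[0,4] S/N  <  k=1
[4,5] S\(S/N)  lex  "from"
[0,5] S  <  k=4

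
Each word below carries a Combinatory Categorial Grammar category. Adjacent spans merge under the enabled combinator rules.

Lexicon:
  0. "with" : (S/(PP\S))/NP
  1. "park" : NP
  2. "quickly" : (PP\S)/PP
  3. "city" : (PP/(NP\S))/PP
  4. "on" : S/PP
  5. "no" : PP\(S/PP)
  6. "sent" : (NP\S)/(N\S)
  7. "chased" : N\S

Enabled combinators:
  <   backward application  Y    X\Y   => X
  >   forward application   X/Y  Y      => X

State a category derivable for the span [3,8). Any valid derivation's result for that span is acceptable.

PP

[0,8] S   >
  [0,2] S/(PP\S)   >
    [0,1] "with" : (S/(PP\S))/NP
    [1,2] "park" : NP
  [2,8] PP\S   >
    [2,3] "quickly" : (PP\S)/PP
    [3,8] PP   >
      [3,6] PP/(NP\S)   >
        [3,4] "city" : (PP/(NP\S))/PP
        [4,6] PP   <
          [4,5] "on" : S/PP
          [5,6] "no" : PP\(S/PP)
      [6,8] NP\S   >
        [6,7] "sent" : (NP\S)/(N\S)
        [7,8] "chased" : N\S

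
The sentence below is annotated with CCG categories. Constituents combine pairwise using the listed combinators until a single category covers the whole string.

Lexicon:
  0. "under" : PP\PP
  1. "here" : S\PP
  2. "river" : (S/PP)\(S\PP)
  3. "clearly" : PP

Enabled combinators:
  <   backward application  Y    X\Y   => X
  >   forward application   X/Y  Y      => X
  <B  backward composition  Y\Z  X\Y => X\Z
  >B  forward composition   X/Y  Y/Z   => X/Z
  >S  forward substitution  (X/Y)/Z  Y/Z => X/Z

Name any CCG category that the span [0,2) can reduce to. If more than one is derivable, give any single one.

[0,4] S   >
  [0,3] S/PP   <
    [0,2] S\PP   <B
      [0,1] "under" : PP\PP
      [1,2] "here" : S\PP
    [2,3] "river" : (S/PP)\(S\PP)
  [3,4] "clearly" : PP

S\PP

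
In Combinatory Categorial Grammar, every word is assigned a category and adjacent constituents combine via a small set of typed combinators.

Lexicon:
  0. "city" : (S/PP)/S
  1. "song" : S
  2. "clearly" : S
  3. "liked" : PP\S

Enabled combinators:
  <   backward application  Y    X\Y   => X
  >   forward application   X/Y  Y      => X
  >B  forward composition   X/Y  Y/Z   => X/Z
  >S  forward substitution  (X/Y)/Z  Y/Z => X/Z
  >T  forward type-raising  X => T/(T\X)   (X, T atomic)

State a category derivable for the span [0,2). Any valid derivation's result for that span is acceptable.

[0,4] S   >
  [0,2] S/PP   >
    [0,1] "city" : (S/PP)/S
    [1,2] "song" : S
  [2,4] PP   >
    [2,3] PP/(PP\S)   >T
      [2,3] "clearly" : S
    [3,4] "liked" : PP\S

S/PP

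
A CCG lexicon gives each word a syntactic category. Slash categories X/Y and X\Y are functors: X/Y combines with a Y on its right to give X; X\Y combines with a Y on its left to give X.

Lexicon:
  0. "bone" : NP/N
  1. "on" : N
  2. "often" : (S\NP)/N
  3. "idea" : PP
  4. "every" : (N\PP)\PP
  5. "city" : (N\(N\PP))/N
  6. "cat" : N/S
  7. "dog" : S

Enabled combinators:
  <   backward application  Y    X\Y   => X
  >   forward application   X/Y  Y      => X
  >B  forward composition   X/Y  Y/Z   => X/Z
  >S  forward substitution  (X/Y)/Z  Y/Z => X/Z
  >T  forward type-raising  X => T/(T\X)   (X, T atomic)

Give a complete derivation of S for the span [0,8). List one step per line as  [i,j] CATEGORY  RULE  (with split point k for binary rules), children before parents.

[0,1] NP/N  lex  "bone"
[1,2] N  lex  "on"
[0,2] NP  >  k=1
[2,3] (S\NP)/N  lex  "often"
[3,4] PP  lex  "idea"
[4,5] (N\PP)\PP  lex  "every"
[3,5] N\PP  <  k=4
[5,6] (N\(N\PP))/N  lex  "city"
[6,7] N/S  lex  "cat"
[7,8] S  lex  "dog"
[6,8] N  >  k=7
[5,8] N\(N\PP)  >  k=6
[3,8] N  <  k=5
[2,8] S\NP  >  k=3
[0,8] S  <  k=2

[0,8] S   <
  [0,2] NP   >
    [0,1] "bone" : NP/N
    [1,2] "on" : N
  [2,8] S\NP   >
    [2,3] "often" : (S\NP)/N
    [3,8] N   <
      [3,5] N\PP   <
        [3,4] "idea" : PP
        [4,5] "every" : (N\PP)\PP
      [5,8] N\(N\PP)   >
        [5,6] "city" : (N\(N\PP))/N
        [6,8] N   >
          [6,7] "cat" : N/S
          [7,8] "dog" : S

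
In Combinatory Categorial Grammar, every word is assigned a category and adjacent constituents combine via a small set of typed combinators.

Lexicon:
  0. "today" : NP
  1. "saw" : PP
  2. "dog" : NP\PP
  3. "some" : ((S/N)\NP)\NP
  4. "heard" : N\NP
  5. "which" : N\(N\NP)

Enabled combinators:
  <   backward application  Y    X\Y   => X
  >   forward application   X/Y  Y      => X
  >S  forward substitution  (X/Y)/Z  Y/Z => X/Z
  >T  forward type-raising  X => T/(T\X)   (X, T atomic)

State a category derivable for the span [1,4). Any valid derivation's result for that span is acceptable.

[0,6] S   >
  [0,4] S/N   <
    [0,1] "today" : NP
    [1,4] (S/N)\NP   <
      [1,3] NP   >
        [1,2] NP/(NP\PP)   >T
          [1,2] "saw" : PP
        [2,3] "dog" : NP\PP
      [3,4] "some" : ((S/N)\NP)\NP
  [4,6] N   <
    [4,5] "heard" : N\NP
    [5,6] "which" : N\(N\NP)

(S/N)\NP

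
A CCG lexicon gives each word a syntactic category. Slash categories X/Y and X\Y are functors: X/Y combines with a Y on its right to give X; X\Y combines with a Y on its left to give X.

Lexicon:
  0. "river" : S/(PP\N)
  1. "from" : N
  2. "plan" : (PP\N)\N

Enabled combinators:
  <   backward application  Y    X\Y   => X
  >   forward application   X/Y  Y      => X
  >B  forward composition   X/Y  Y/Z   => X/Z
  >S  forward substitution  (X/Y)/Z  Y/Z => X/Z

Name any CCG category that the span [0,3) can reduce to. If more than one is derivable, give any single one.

S

[0,3] S   >
  [0,1] "river" : S/(PP\N)
  [1,3] PP\N   <
    [1,2] "from" : N
    [2,3] "plan" : (PP\N)\N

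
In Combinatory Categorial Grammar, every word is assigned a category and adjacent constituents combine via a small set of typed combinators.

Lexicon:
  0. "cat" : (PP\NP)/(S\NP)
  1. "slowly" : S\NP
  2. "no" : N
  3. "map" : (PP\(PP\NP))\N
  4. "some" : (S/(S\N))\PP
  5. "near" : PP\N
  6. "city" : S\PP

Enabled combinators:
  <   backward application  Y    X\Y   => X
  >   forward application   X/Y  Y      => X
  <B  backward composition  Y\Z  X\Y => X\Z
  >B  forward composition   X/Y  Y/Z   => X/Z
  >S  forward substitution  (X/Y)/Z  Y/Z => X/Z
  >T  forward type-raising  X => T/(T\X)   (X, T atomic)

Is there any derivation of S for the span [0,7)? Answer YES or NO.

[0,7] S   >
  [0,5] S/(S\N)   <
    [0,4] PP   <
      [0,2] PP\NP   >
        [0,1] "cat" : (PP\NP)/(S\NP)
        [1,2] "slowly" : S\NP
      [2,4] PP\(PP\NP)   <
        [2,3] "no" : N
        [3,4] "map" : (PP\(PP\NP))\N
    [4,5] "some" : (S/(S\N))\PP
  [5,7] S\N   <B
    [5,6] "near" : PP\N
    [6,7] "city" : S\PP

YES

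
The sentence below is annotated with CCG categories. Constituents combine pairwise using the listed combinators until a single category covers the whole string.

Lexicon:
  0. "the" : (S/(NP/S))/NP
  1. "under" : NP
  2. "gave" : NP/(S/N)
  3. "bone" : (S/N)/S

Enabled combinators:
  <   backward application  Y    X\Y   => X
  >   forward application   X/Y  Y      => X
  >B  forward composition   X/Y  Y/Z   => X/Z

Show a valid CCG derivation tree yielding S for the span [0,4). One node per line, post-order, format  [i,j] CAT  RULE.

[0,4] S   >
  [0,2] S/(NP/S)   >
    [0,1] "the" : (S/(NP/S))/NP
    [1,2] "under" : NP
  [2,4] NP/S   >B
    [2,3] "gave" : NP/(S/N)
    [3,4] "bone" : (S/N)/S

[0,1] (S/(NP/S))/NP  lex  "the"
[1,2] NP  lex  "under"
[0,2] S/(NP/S)  >  k=1
[2,3] NP/(S/N)  lex  "gave"
[3,4] (S/N)/S  lex  "bone"
[2,4] NP/S  >B  k=3
[0,4] S  >  k=2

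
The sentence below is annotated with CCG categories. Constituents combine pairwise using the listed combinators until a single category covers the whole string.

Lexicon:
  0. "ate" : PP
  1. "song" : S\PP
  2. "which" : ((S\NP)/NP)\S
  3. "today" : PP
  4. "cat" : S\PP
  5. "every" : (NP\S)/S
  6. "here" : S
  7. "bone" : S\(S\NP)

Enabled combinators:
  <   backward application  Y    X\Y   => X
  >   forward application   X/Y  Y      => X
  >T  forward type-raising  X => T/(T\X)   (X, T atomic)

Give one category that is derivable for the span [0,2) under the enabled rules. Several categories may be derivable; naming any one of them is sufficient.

S

[0,8] S   <
  [0,7] S\NP   >
    [0,3] (S\NP)/NP   <
      [0,2] S   >
        [0,1] S/(S\PP)   >T
          [0,1] "ate" : PP
        [1,2] "song" : S\PP
      [2,3] "which" : ((S\NP)/NP)\S
    [3,7] NP   <
      [3,5] S   >
        [3,4] S/(S\PP)   >T
          [3,4] "today" : PP
        [4,5] "cat" : S\PP
      [5,7] NP\S   >
        [5,6] "every" : (NP\S)/S
        [6,7] "here" : S
  [7,8] "bone" : S\(S\NP)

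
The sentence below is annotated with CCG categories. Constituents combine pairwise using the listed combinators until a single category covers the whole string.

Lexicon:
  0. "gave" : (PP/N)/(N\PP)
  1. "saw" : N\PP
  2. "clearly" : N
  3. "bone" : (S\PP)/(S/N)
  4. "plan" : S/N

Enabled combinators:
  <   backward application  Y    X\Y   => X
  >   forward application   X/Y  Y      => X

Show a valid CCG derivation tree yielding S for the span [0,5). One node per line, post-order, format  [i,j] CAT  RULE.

[0,1] (PP/N)/(N\PP)  lex  "gave"
[1,2] N\PP  lex  "saw"
[0,2] PP/N  >  k=1
[2,3] N  lex  "clearly"
[0,3] PP  >  k=2
[3,4] (S\PP)/(S/N)  lex  "bone"
[4,5] S/N  lex  "plan"
[3,5] S\PP  >  k=4
[0,5] S  <  k=3

[0,5] S   <
  [0,3] PP   >
    [0,2] PP/N   >
      [0,1] "gave" : (PP/N)/(N\PP)
      [1,2] "saw" : N\PP
    [2,3] "clearly" : N
  [3,5] S\PP   >
    [3,4] "bone" : (S\PP)/(S/N)
    [4,5] "plan" : S/N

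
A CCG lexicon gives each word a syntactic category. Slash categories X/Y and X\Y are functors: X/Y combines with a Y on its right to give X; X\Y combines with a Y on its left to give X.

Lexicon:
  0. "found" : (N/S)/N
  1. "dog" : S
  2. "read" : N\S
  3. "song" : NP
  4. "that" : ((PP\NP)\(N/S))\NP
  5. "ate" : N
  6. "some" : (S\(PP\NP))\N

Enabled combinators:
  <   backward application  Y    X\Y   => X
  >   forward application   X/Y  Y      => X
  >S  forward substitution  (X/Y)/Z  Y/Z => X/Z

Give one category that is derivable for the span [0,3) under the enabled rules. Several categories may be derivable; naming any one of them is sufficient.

[0,7] S   <
  [0,5] PP\NP   <
    [0,3] N/S   >
      [0,1] "found" : (N/S)/N
      [1,3] N   <
        [1,2] "dog" : S
        [2,3] "read" : N\S
    [3,5] (PP\NP)\(N/S)   <
      [3,4] "song" : NP
      [4,5] "that" : ((PP\NP)\(N/S))\NP
  [5,7] S\(PP\NP)   <
    [5,6] "ate" : N
    [6,7] "some" : (S\(PP\NP))\N

N/S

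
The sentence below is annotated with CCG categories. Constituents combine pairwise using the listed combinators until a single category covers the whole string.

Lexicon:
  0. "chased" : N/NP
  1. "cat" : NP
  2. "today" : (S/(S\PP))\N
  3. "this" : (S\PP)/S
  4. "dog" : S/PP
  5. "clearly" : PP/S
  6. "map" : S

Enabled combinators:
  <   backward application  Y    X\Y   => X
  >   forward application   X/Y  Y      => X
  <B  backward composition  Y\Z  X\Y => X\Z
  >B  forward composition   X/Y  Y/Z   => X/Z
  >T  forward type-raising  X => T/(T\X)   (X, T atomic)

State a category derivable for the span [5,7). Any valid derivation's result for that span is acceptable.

PP

[0,7] S   >
  [0,3] S/(S\PP)   <
    [0,2] N   >
      [0,1] "chased" : N/NP
      [1,2] "cat" : NP
    [2,3] "today" : (S/(S\PP))\N
  [3,7] S\PP   >
    [3,4] "this" : (S\PP)/S
    [4,7] S   >
      [4,5] "dog" : S/PP
      [5,7] PP   >
        [5,6] "clearly" : PP/S
        [6,7] "map" : S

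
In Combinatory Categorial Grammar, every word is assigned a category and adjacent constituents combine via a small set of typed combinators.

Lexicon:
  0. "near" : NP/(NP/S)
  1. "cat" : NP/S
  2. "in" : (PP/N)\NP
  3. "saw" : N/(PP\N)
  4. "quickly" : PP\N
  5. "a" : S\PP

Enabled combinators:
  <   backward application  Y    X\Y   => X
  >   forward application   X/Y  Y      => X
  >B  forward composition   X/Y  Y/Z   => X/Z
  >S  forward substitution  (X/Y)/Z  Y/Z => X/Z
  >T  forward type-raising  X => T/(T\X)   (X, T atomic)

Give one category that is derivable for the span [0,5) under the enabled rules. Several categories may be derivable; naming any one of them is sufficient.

[0,6] S   <
  [0,5] PP   >
    [0,3] PP/N   <
      [0,2] NP   >
        [0,1] "near" : NP/(NP/S)
        [1,2] "cat" : NP/S
      [2,3] "in" : (PP/N)\NP
    [3,5] N   >
      [3,4] "saw" : N/(PP\N)
      [4,5] "quickly" : PP\N
  [5,6] "a" : S\PP

PP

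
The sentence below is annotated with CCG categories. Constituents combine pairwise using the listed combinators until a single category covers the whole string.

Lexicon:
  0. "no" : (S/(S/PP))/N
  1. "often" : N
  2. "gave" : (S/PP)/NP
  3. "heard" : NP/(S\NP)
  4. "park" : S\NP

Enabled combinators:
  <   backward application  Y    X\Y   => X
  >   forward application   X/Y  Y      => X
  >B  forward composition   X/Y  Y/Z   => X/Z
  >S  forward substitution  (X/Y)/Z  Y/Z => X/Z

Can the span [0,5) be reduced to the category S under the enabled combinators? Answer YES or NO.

YES

[0,5] S   >
  [0,3] S/NP   >B
    [0,2] S/(S/PP)   >
      [0,1] "no" : (S/(S/PP))/N
      [1,2] "often" : N
    [2,3] "gave" : (S/PP)/NP
  [3,5] NP   >
    [3,4] "heard" : NP/(S\NP)
    [4,5] "park" : S\NP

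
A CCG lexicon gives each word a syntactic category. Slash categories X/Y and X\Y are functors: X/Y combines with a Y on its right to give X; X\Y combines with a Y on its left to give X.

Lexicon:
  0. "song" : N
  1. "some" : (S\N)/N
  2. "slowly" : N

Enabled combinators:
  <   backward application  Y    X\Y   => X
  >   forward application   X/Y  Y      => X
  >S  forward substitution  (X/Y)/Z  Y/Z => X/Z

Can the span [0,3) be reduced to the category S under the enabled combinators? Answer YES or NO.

[0,3] S   <
  [0,1] "song" : N
  [1,3] S\N   >
    [1,2] "some" : (S\N)/N
    [2,3] "slowly" : N

YES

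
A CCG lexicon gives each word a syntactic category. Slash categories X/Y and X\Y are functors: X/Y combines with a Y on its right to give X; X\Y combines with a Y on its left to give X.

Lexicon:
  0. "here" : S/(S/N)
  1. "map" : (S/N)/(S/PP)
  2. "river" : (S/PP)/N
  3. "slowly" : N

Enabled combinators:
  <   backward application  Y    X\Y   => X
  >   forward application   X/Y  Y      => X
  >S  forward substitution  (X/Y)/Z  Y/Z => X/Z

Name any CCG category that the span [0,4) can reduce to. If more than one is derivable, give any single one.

S

[0,4] S   >
  [0,1] "here" : S/(S/N)
  [1,4] S/N   >
    [1,2] "map" : (S/N)/(S/PP)
    [2,4] S/PP   >
      [2,3] "river" : (S/PP)/N
      [3,4] "slowly" : N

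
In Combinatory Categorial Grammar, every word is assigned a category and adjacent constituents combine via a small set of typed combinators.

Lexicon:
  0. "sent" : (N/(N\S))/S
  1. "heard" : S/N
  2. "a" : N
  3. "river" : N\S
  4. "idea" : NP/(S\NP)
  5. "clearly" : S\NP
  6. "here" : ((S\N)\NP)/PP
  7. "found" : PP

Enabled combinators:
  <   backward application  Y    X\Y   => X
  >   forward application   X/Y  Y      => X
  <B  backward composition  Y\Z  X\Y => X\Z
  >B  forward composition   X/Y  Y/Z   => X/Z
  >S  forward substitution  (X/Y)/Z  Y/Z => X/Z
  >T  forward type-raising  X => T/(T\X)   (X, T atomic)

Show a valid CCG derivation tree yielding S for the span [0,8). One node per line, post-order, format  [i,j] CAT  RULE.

[0,8] S   <
  [0,4] N   >
    [0,3] N/(N\S)   >
      [0,1] "sent" : (N/(N\S))/S
      [1,3] S   >
        [1,2] "heard" : S/N
        [2,3] "a" : N
    [3,4] "river" : N\S
  [4,8] S\N   <
    [4,6] NP   >
      [4,5] "idea" : NP/(S\NP)
      [5,6] "clearly" : S\NP
    [6,8] (S\N)\NP   >
      [6,7] "here" : ((S\N)\NP)/PP
      [7,8] "found" : PP

[0,1] (N/(N\S))/S  lex  "sent"
[1,2] S/N  lex  "heard"
[2,3] N  lex  "a"
[1,3] S  >  k=2
[0,3] N/(N\S)  >  k=1
[3,4] N\S  lex  "river"
[0,4] N  >  k=3
[4,5] NP/(S\NP)  lex  "idea"
[5,6] S\NP  lex  "clearly"
[4,6] NP  >  k=5
[6,7] ((S\N)\NP)/PP  lex  "here"
[7,8] PP  lex  "found"
[6,8] (S\N)\NP  >  k=7
[4,8] S\N  <  k=6
[0,8] S  <  k=4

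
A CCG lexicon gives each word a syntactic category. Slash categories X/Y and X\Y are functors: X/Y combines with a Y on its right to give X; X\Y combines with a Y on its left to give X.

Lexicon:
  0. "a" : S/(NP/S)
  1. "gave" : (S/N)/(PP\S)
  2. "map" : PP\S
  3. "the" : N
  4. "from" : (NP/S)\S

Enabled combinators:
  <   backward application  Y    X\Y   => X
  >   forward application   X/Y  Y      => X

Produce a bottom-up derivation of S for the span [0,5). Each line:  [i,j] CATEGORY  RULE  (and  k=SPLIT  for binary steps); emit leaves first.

[0,1] S/(NP/S)  lex  "a"
[1,2] (S/N)/(PP\S)  lex  "gave"
[2,3] PP\S  lex  "map"
[1,3] S/N  >  k=2
[3,4] N  lex  "the"
[1,4] S  >  k=3
[4,5] (NP/S)\S  lex  "from"
[1,5] NP/S  <  k=4
[0,5] S  >  k=1

[0,5] S   >
  [0,1] "a" : S/(NP/S)
  [1,5] NP/S   <
    [1,4] S   >
      [1,3] S/N   >
        [1,2] "gave" : (S/N)/(PP\S)
        [2,3] "map" : PP\S
      [3,4] "the" : N
    [4,5] "from" : (NP/S)\S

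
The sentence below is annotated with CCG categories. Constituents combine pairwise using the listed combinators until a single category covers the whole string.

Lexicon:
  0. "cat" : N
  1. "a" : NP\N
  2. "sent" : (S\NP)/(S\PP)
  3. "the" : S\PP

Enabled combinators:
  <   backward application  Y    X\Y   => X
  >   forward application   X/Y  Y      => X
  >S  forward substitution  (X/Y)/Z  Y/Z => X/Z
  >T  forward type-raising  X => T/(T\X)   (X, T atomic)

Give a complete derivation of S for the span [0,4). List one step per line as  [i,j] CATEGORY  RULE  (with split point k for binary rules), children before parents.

[0,1] N  lex  "cat"
[0,1] NP/(NP\N)  >T
[1,2] NP\N  lex  "a"
[0,2] NP  >  k=1
[2,3] (S\NP)/(S\PP)  lex  "sent"
[3,4] S\PP  lex  "the"
[2,4] S\NP  >  k=3
[0,4] S  <  k=2

[0,4] S   <
  [0,2] NP   >
    [0,1] NP/(NP\N)   >T
      [0,1] "cat" : N
    [1,2] "a" : NP\N
  [2,4] S\NP   >
    [2,3] "sent" : (S\NP)/(S\PP)
    [3,4] "the" : S\PP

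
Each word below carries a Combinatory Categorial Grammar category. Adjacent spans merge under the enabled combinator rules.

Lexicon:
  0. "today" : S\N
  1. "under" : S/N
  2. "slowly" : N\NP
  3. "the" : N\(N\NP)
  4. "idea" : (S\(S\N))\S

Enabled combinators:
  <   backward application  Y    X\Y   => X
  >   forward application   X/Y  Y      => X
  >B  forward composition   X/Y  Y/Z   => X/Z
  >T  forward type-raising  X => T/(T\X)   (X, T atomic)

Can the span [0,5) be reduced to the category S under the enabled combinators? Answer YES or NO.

[0,5] S   <
  [0,1] "today" : S\N
  [1,5] S\(S\N)   <
    [1,4] S   >
      [1,2] "under" : S/N
      [2,4] N   <
        [2,3] "slowly" : N\NP
        [3,4] "the" : N\(N\NP)
    [4,5] "idea" : (S\(S\N))\S

YES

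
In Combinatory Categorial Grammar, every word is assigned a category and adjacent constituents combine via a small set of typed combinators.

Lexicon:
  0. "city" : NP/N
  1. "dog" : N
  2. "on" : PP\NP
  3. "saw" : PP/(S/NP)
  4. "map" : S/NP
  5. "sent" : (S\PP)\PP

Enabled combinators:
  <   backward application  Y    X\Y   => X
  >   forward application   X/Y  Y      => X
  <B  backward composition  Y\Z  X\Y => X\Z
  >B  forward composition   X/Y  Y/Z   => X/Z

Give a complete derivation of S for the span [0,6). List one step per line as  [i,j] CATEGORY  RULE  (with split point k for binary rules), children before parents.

[0,6] S   <
  [0,3] PP   <
    [0,2] NP   >
      [0,1] "city" : NP/N
      [1,2] "dog" : N
    [2,3] "on" : PP\NP
  [3,6] S\PP   <
    [3,5] PP   >
      [3,4] "saw" : PP/(S/NP)
      [4,5] "map" : S/NP
    [5,6] "sent" : (S\PP)\PP

[0,1] NP/N  lex  "city"
[1,2] N  lex  "dog"
[0,2] NP  >  k=1
[2,3] PP\NP  lex  "on"
[0,3] PP  <  k=2
[3,4] PP/(S/NP)  lex  "saw"
[4,5] S/NP  lex  "map"
[3,5] PP  >  k=4
[5,6] (S\PP)\PP  lex  "sent"
[3,6] S\PP  <  k=5
[0,6] S  <  k=3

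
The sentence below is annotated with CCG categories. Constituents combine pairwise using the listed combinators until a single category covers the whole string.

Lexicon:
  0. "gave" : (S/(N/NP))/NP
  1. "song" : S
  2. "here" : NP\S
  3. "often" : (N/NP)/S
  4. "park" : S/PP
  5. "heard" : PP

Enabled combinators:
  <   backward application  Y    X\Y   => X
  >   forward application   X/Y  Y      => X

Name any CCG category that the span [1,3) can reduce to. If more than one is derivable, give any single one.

NP

[0,6] S   >
  [0,3] S/(N/NP)   >
    [0,1] "gave" : (S/(N/NP))/NP
    [1,3] NP   <
      [1,2] "song" : S
      [2,3] "here" : NP\S
  [3,6] N/NP   >
    [3,4] "often" : (N/NP)/S
    [4,6] S   >
      [4,5] "park" : S/PP
      [5,6] "heard" : PP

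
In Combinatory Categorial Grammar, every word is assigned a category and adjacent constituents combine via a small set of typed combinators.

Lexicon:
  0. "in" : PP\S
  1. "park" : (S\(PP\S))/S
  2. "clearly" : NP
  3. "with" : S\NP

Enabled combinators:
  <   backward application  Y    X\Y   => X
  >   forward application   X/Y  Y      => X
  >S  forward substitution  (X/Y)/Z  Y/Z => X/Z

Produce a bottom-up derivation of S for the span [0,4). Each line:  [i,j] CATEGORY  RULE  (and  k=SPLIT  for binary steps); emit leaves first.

[0,1] PP\S  lex  "in"
[1,2] (S\(PP\S))/S  lex  "park"
[2,3] NP  lex  "clearly"
[3,4] S\NP  lex  "with"
[2,4] S  <  k=3
[1,4] S\(PP\S)  >  k=2
[0,4] S  <  k=1

[0,4] S   <
  [0,1] "in" : PP\S
  [1,4] S\(PP\S)   >
    [1,2] "park" : (S\(PP\S))/S
    [2,4] S   <
      [2,3] "clearly" : NP
      [3,4] "with" : S\NP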